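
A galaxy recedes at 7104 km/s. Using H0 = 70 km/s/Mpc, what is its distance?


d = v / H0 = 7104 / 70 = 101.4857

101.4857 Mpc


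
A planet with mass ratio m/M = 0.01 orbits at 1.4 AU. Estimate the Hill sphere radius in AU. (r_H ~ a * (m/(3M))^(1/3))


r_H = a * (m/3M)^(1/3) = 1.4 * (0.01/3)^(1/3) = 0.2091

0.2091 AU


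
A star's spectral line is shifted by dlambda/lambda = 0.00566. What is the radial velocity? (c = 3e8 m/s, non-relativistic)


v = (dlambda/lambda) * c = 0.00566 * 3e8 = 1.698e+06

1.698e+06 m/s


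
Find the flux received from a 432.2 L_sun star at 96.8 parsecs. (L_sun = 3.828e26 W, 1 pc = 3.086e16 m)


F = L / (4*pi*d^2) = 1.654e+29 / (4*pi*(2.987e+18)^2) = 1.475e-09

1.475e-09 W/m^2


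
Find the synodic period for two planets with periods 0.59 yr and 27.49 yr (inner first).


1/P_syn = |1/P1 - 1/P2| = |1/0.59 - 1/27.49| => P_syn = 0.6029

0.6029 years


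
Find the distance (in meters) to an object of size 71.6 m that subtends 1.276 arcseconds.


D = size / theta_rad, theta_rad = 1.276 * pi/(180*3600) = 6.186e-06, D = 1.157e+07

1.157e+07 m


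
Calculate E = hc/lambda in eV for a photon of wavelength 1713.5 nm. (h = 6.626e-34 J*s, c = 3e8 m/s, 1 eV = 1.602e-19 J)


E = hc/lambda = 6.626e-34 * 3e8 / 1.714e-06 = 1.160e-19 J = 0.7241 eV

0.7241 eV


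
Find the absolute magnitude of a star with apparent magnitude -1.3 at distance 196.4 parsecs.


M = m - 5*log10(d) + 5 = -1.3 - 5*log10(196.4) + 5 = -7.7657

-7.7657


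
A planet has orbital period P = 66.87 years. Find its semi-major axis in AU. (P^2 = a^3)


a = P^(2/3) = 66.87^(2/3) = 16.4748

16.4748 AU


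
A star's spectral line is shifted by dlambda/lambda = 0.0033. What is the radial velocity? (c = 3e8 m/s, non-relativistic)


v = (dlambda/lambda) * c = 0.0033 * 3e8 = 990000.0

990000.0 m/s


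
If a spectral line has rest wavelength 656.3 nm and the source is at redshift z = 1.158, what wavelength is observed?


lam_obs = lam_emit * (1 + z) = 656.3 * (1 + 1.158) = 1416.2954

1416.2954 nm


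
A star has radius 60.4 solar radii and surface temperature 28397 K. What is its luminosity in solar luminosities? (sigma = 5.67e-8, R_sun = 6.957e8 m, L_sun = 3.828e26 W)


R = 60.4 * 6.957e8 m = 4.202028e+10 m. L = 4*pi*R^2*sigma*T^4 = 4*pi*(4.202028e+10)^2 * 5.67e-8 * 28397^4 = 8.180891874e+32 W. L/L_sun = 8.180891874e+32 / 3.828e26 = 2.137e+06

2.137e+06 L_sun


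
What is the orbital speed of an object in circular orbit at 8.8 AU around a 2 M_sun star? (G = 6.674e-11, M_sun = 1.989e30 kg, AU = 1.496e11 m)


v = sqrt(GM/r) = sqrt(6.674e-11 * 3.978e+30 / 1.316e+12) = 14200.9814

14200.9814 m/s


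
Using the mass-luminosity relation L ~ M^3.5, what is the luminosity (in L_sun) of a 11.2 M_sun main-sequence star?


L/L_sun = (M/M_sun)^3.5 = 11.2^3.5 = 4701.7884

4701.7884 L_sun


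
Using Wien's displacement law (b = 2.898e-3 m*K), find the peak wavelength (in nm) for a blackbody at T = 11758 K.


lam_max = b / T = 2.898e-3 / 11758 = 2.465e-07 m = 246.4705 nm

246.4705 nm


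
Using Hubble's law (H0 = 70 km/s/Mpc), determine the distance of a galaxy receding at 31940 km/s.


d = v / H0 = 31940 / 70 = 456.2857

456.2857 Mpc


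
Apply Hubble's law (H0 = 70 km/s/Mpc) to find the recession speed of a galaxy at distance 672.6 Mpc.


v = H0 * d = 70 * 672.6 = 47082.0

47082.0 km/s


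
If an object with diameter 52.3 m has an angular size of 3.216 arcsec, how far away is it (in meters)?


D = size / theta_rad, theta_rad = 3.216 * pi/(180*3600) = 1.559e-05, D = 3.354e+06

3.354e+06 m


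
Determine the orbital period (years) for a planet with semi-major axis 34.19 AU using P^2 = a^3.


P = a^(3/2) = 34.19^1.5 = 199.9165

199.9165 years


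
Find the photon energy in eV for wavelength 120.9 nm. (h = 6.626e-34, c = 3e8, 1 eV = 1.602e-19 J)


E = hc/lambda = 6.626e-34 * 3e8 / 1.209e-07 = 1.644e-18 J = 10.2632 eV

10.2632 eV


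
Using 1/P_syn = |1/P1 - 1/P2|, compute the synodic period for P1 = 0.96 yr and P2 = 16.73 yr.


1/P_syn = |1/P1 - 1/P2| = |1/0.96 - 1/16.73| => P_syn = 1.0184

1.0184 years


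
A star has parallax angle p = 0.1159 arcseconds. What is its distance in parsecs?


d = 1/p = 1/0.1159 = 8.6281

8.6281 pc


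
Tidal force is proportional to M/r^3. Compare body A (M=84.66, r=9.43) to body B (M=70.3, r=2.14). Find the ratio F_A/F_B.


Ratio = (M1/r1^3) / (M2/r2^3) = (84.66/9.43^3) / (70.3/2.14^3) = 0.0141

0.0141


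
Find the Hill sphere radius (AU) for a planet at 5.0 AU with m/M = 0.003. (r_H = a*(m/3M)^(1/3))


r_H = a * (m/3M)^(1/3) = 5.0 * (0.003/3)^(1/3) = 0.5

0.5 AU


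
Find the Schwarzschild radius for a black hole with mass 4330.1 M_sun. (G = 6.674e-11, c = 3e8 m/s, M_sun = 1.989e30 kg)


M = 4330.1 * 1.989e30 kg = 8.6125689e+33 kg. rs = 2GM/c^2 = 2 * 6.674e-11 * 8.6125689e+33 / (3e8)^2 = 1.277e+07

1.277e+07 m


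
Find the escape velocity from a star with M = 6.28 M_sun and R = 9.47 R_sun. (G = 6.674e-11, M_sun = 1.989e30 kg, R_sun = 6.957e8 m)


M = 6.28 * 1.989e30 kg = 1.249092e+31 kg; R = 9.47 * 6.957e8 m = 6.588279e+09 m. v_esc = sqrt(2GM/R) = sqrt(2 * 6.674e-11 * 1.249092e+31 / 6.588279e+09) = 503059.4611

503059.4611 m/s


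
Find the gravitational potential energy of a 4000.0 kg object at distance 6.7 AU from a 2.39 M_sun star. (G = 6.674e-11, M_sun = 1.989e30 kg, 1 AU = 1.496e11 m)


M = 2.39 * 1.989e30 kg = 4.75371e+30 kg; r = 6.7 AU * 1.496e11 m/AU = 1.00232e+12 m. U = -GM*m/r = -(6.674e-11 * 4.75371e+30 * 4000.0) / 1.00232e+12 = -1.266e+12

-1.266e+12 J


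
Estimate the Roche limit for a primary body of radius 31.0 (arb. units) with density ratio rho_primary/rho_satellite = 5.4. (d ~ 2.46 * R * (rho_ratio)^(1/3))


d_Roche = 2.46 * 31.0 * 5.4^(1/3) = 133.7914

133.7914


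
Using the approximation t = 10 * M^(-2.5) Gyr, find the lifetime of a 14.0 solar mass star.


t = 10 * M^(-2.5) = 10 * 14.0^(-2.5) = 0.0136

0.0136 Gyr


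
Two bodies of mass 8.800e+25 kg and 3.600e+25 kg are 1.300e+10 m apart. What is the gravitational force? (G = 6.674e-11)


F = G*m1*m2/r^2 = 6.674e-11 * 8.800e+25 * 3.600e+25 / (1.300e+10)^2 = 6.674e-11 * 3.168e+51 / 1.690e+20 = 1.251e+21

1.251e+21 N


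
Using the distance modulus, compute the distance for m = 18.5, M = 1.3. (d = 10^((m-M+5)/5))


d = 10^((m - M + 5)/5) = 10^((18.5 - 1.3 + 5)/5) = 27542.287

27542.287 pc


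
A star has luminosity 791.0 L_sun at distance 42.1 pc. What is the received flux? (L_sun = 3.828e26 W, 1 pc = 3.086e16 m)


F = L / (4*pi*d^2) = 3.028e+29 / (4*pi*(1.299e+18)^2) = 1.428e-08

1.428e-08 W/m^2


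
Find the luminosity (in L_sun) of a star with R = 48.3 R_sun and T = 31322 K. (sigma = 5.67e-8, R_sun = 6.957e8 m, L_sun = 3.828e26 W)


R = 48.3 * 6.957e8 m = 3.360231e+10 m. L = 4*pi*R^2*sigma*T^4 = 4*pi*(3.360231e+10)^2 * 5.67e-8 * 31322^4 = 7.743354318e+32 W. L/L_sun = 7.743354318e+32 / 3.828e26 = 2.023e+06

2.023e+06 L_sun


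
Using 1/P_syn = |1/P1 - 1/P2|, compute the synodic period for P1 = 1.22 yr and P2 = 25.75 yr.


1/P_syn = |1/P1 - 1/P2| = |1/1.22 - 1/25.75| => P_syn = 1.2807

1.2807 years


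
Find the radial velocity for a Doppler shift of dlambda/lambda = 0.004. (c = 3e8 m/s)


v = (dlambda/lambda) * c = 0.004 * 3e8 = 1.200e+06

1.200e+06 m/s


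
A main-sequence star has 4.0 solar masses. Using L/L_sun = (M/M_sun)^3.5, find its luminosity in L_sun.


L/L_sun = (M/M_sun)^3.5 = 4.0^3.5 = 128.0

128.0 L_sun


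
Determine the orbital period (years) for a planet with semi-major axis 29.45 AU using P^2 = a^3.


P = a^(3/2) = 29.45^1.5 = 159.8188

159.8188 years


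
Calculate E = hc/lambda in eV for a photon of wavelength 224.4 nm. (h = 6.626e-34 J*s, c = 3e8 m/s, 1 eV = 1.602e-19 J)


E = hc/lambda = 6.626e-34 * 3e8 / 2.244e-07 = 8.858e-19 J = 5.5295 eV

5.5295 eV


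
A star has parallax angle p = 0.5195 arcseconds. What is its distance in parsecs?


d = 1/p = 1/0.5195 = 1.9249

1.9249 pc


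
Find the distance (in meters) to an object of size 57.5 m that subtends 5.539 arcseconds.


D = size / theta_rad, theta_rad = 5.539 * pi/(180*3600) = 2.685e-05, D = 2.141e+06

2.141e+06 m


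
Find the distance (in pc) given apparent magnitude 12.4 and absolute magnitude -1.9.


d = 10^((m - M + 5)/5) = 10^((12.4 - -1.9 + 5)/5) = 7244.3596

7244.3596 pc


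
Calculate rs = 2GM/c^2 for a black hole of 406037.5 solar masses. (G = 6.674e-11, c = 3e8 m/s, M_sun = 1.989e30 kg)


M = 406037.5 * 1.989e30 kg = 8.076085875e+35 kg. rs = 2GM/c^2 = 2 * 6.674e-11 * 8.076085875e+35 / (3e8)^2 = 1.198e+09

1.198e+09 m


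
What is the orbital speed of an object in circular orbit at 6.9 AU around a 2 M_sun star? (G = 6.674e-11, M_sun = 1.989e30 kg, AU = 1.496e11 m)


v = sqrt(GM/r) = sqrt(6.674e-11 * 3.978e+30 / 1.032e+12) = 16037.4438

16037.4438 m/s


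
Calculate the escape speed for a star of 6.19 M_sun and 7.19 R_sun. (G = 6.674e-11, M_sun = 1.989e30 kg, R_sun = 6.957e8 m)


M = 6.19 * 1.989e30 kg = 1.231191e+31 kg; R = 7.19 * 6.957e8 m = 5.002083e+09 m. v_esc = sqrt(2GM/R) = sqrt(2 * 6.674e-11 * 1.231191e+31 / 5.002083e+09) = 573185.728

573185.728 m/s


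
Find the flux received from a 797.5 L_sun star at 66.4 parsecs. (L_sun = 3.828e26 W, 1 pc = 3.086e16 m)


F = L / (4*pi*d^2) = 3.053e+29 / (4*pi*(2.049e+18)^2) = 5.786e-09

5.786e-09 W/m^2


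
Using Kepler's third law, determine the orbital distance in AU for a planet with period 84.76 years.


a = P^(2/3) = 84.76^(2/3) = 19.2957

19.2957 AU


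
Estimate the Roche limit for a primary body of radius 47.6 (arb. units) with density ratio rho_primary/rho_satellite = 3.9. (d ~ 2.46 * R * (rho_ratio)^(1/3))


d_Roche = 2.46 * 47.6 * 3.9^(1/3) = 184.3162

184.3162


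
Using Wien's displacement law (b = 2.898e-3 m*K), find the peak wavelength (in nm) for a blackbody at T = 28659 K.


lam_max = b / T = 2.898e-3 / 28659 = 1.011e-07 m = 101.1201 nm

101.1201 nm


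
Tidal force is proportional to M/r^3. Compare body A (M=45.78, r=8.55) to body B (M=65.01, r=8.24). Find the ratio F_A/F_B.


Ratio = (M1/r1^3) / (M2/r2^3) = (45.78/8.55^3) / (65.01/8.24^3) = 0.6303

0.6303


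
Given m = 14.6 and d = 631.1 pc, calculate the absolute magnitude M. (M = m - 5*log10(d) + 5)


M = m - 5*log10(d) + 5 = 14.6 - 5*log10(631.1) + 5 = 5.5995

5.5995


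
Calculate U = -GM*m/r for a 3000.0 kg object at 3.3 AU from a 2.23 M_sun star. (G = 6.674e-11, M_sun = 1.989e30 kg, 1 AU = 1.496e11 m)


M = 2.23 * 1.989e30 kg = 4.43547e+30 kg; r = 3.3 AU * 1.496e11 m/AU = 4.9368e+11 m. U = -GM*m/r = -(6.674e-11 * 4.43547e+30 * 3000.0) / 4.9368e+11 = -1.799e+12

-1.799e+12 J


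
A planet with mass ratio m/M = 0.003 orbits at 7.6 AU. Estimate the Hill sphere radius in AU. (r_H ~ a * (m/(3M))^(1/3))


r_H = a * (m/3M)^(1/3) = 7.6 * (0.003/3)^(1/3) = 0.76

0.76 AU


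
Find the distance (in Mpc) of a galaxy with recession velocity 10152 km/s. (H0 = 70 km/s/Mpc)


d = v / H0 = 10152 / 70 = 145.0286

145.0286 Mpc


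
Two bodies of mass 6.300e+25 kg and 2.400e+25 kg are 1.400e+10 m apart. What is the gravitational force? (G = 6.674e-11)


F = G*m1*m2/r^2 = 6.674e-11 * 6.300e+25 * 2.400e+25 / (1.400e+10)^2 = 6.674e-11 * 1.512e+51 / 1.960e+20 = 5.149e+20

5.149e+20 N


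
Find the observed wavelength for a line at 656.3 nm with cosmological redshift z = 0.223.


lam_obs = lam_emit * (1 + z) = 656.3 * (1 + 0.223) = 802.6549

802.6549 nm


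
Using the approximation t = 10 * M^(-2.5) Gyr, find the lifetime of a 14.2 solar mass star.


t = 10 * M^(-2.5) = 10 * 14.2^(-2.5) = 0.0132

0.0132 Gyr


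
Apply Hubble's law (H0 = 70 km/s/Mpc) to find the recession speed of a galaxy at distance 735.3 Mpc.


v = H0 * d = 70 * 735.3 = 51471.0

51471.0 km/s


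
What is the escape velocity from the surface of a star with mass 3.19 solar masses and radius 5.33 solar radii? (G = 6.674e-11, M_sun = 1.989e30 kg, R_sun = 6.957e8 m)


M = 3.19 * 1.989e30 kg = 6.34491e+30 kg; R = 5.33 * 6.957e8 m = 3.708081e+09 m. v_esc = sqrt(2GM/R) = sqrt(2 * 6.674e-11 * 6.34491e+30 / 3.708081e+09) = 477910.1187

477910.1187 m/s


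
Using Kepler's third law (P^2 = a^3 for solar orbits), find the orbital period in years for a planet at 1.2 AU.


P = a^(3/2) = 1.2^1.5 = 1.3145

1.3145 years


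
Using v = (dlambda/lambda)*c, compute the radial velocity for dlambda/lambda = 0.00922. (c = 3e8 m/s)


v = (dlambda/lambda) * c = 0.00922 * 3e8 = 2.766e+06

2.766e+06 m/s


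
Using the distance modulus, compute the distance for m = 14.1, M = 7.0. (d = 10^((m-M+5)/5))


d = 10^((m - M + 5)/5) = 10^((14.1 - 7.0 + 5)/5) = 263.0268

263.0268 pc


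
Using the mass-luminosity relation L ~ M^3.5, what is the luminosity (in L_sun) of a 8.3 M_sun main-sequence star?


L/L_sun = (M/M_sun)^3.5 = 8.3^3.5 = 1647.3024

1647.3024 L_sun


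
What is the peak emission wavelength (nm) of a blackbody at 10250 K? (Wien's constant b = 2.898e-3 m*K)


lam_max = b / T = 2.898e-3 / 10250 = 2.827e-07 m = 282.7317 nm

282.7317 nm


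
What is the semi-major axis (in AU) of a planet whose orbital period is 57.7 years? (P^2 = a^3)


a = P^(2/3) = 57.7^(2/3) = 14.932

14.932 AU


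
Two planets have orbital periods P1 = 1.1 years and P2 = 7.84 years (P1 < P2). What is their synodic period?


1/P_syn = |1/P1 - 1/P2| = |1/1.1 - 1/7.84| => P_syn = 1.2795

1.2795 years


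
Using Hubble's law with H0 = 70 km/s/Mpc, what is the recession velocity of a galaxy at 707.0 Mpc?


v = H0 * d = 70 * 707.0 = 49490.0

49490.0 km/s


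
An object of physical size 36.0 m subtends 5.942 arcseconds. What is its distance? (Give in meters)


D = size / theta_rad, theta_rad = 5.942 * pi/(180*3600) = 2.881e-05, D = 1.250e+06

1.250e+06 m


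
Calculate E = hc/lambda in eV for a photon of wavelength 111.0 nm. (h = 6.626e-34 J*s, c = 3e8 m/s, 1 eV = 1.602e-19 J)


E = hc/lambda = 6.626e-34 * 3e8 / 1.110e-07 = 1.791e-18 J = 11.1786 eV

11.1786 eV


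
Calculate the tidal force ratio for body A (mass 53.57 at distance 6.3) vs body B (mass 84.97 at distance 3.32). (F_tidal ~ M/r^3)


Ratio = (M1/r1^3) / (M2/r2^3) = (53.57/6.3^3) / (84.97/3.32^3) = 0.0923

0.0923


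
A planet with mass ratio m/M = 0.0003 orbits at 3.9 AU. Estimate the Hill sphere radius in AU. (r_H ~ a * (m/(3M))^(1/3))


r_H = a * (m/3M)^(1/3) = 3.9 * (0.0003/3)^(1/3) = 0.181

0.181 AU


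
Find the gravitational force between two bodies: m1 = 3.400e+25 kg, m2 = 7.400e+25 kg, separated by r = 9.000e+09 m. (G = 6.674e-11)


F = G*m1*m2/r^2 = 6.674e-11 * 3.400e+25 * 7.400e+25 / (9.000e+09)^2 = 6.674e-11 * 2.516e+51 / 8.100e+19 = 2.073e+21

2.073e+21 N


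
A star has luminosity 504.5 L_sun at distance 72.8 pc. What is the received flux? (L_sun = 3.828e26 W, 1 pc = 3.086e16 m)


F = L / (4*pi*d^2) = 1.931e+29 / (4*pi*(2.247e+18)^2) = 3.045e-09

3.045e-09 W/m^2


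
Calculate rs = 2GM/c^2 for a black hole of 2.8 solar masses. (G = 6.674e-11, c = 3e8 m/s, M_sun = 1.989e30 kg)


M = 2.8 * 1.989e30 kg = 5.5692e+30 kg. rs = 2GM/c^2 = 2 * 6.674e-11 * 5.5692e+30 / (3e8)^2 = 8259.7424

8259.7424 m


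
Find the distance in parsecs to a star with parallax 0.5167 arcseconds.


d = 1/p = 1/0.5167 = 1.9354

1.9354 pc


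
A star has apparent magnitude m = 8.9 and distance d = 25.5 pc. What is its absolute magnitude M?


M = m - 5*log10(d) + 5 = 8.9 - 5*log10(25.5) + 5 = 6.8673

6.8673


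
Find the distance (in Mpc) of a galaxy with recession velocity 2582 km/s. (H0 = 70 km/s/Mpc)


d = v / H0 = 2582 / 70 = 36.8857

36.8857 Mpc


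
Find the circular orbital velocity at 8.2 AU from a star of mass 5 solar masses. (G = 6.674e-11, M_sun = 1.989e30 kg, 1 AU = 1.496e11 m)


v = sqrt(GM/r) = sqrt(6.674e-11 * 9.945e+30 / 1.227e+12) = 23260.6996

23260.6996 m/s


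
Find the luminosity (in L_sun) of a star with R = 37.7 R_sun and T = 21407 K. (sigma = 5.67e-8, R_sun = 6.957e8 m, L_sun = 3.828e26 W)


R = 37.7 * 6.957e8 m = 2.622789e+10 m. L = 4*pi*R^2*sigma*T^4 = 4*pi*(2.622789e+10)^2 * 5.67e-8 * 21407^4 = 1.029302118e+32 W. L/L_sun = 1.029302118e+32 / 3.828e26 = 268887.7005

268887.7005 L_sun


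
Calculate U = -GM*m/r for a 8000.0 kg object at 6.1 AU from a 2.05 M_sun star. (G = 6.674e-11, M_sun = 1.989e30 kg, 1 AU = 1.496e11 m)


M = 2.05 * 1.989e30 kg = 4.07745e+30 kg; r = 6.1 AU * 1.496e11 m/AU = 9.1256e+11 m. U = -GM*m/r = -(6.674e-11 * 4.07745e+30 * 8000.0) / 9.1256e+11 = -2.386e+12

-2.386e+12 J


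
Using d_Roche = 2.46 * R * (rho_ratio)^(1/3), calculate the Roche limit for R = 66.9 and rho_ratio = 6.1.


d_Roche = 2.46 * 66.9 * 6.1^(1/3) = 300.7031

300.7031


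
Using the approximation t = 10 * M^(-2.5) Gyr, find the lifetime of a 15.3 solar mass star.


t = 10 * M^(-2.5) = 10 * 15.3^(-2.5) = 0.0109

0.0109 Gyr


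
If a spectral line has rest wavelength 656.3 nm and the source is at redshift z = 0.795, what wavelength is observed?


lam_obs = lam_emit * (1 + z) = 656.3 * (1 + 0.795) = 1178.0585

1178.0585 nm


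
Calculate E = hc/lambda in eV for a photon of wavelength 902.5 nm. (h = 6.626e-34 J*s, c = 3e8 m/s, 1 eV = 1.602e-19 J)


E = hc/lambda = 6.626e-34 * 3e8 / 9.025e-07 = 2.203e-19 J = 1.3749 eV

1.3749 eV


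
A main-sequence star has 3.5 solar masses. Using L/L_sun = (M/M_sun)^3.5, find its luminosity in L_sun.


L/L_sun = (M/M_sun)^3.5 = 3.5^3.5 = 80.2118

80.2118 L_sun


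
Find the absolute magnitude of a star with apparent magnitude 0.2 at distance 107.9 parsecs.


M = m - 5*log10(d) + 5 = 0.2 - 5*log10(107.9) + 5 = -4.9651

-4.9651


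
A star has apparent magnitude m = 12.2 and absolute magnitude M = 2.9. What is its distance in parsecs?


d = 10^((m - M + 5)/5) = 10^((12.2 - 2.9 + 5)/5) = 724.436

724.436 pc


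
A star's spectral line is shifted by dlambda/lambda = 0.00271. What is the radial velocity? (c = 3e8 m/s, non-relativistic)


v = (dlambda/lambda) * c = 0.00271 * 3e8 = 813000.0

813000.0 m/s


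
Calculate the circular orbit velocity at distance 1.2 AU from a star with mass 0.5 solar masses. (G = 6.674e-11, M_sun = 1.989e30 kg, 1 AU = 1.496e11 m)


v = sqrt(GM/r) = sqrt(6.674e-11 * 9.945e+29 / 1.795e+11) = 19228.2197

19228.2197 m/s


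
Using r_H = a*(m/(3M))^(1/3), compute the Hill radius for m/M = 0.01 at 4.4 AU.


r_H = a * (m/3M)^(1/3) = 4.4 * (0.01/3)^(1/3) = 0.6573

0.6573 AU


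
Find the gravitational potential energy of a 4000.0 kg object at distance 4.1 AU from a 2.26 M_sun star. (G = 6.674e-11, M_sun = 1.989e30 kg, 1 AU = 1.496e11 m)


M = 2.26 * 1.989e30 kg = 4.49514e+30 kg; r = 4.1 AU * 1.496e11 m/AU = 6.1336e+11 m. U = -GM*m/r = -(6.674e-11 * 4.49514e+30 * 4000.0) / 6.1336e+11 = -1.956e+12

-1.956e+12 J


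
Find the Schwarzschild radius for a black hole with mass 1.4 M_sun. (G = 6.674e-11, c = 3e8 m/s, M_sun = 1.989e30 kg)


M = 1.4 * 1.989e30 kg = 2.7846e+30 kg. rs = 2GM/c^2 = 2 * 6.674e-11 * 2.7846e+30 / (3e8)^2 = 4129.8712

4129.8712 m


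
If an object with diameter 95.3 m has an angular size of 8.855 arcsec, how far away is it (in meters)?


D = size / theta_rad, theta_rad = 8.855 * pi/(180*3600) = 4.293e-05, D = 2.220e+06

2.220e+06 m


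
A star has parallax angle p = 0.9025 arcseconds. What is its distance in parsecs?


d = 1/p = 1/0.9025 = 1.108

1.108 pc


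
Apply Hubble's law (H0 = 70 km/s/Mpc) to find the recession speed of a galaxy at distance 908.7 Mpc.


v = H0 * d = 70 * 908.7 = 63609.0

63609.0 km/s


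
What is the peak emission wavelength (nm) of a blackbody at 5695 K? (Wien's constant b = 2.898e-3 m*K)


lam_max = b / T = 2.898e-3 / 5695 = 5.089e-07 m = 508.8674 nm

508.8674 nm


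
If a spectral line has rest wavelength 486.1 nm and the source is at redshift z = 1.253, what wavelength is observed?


lam_obs = lam_emit * (1 + z) = 486.1 * (1 + 1.253) = 1095.1833

1095.1833 nm


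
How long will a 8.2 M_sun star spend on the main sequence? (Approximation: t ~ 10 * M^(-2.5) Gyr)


t = 10 * M^(-2.5) = 10 * 8.2^(-2.5) = 0.0519

0.0519 Gyr


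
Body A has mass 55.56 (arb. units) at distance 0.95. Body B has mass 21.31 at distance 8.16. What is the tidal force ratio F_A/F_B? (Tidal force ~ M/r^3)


Ratio = (M1/r1^3) / (M2/r2^3) = (55.56/0.95^3) / (21.31/8.16^3) = 1652.2602

1652.2602


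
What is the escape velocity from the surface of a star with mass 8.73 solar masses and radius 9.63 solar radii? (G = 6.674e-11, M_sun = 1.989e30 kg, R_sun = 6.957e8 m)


M = 8.73 * 1.989e30 kg = 1.736397e+31 kg; R = 9.63 * 6.957e8 m = 6.699591e+09 m. v_esc = sqrt(2GM/R) = sqrt(2 * 6.674e-11 * 1.736397e+31 / 6.699591e+09) = 588177.5814

588177.5814 m/s


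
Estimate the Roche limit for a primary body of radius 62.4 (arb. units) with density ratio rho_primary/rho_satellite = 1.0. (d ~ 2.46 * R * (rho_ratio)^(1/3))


d_Roche = 2.46 * 62.4 * 1.0^(1/3) = 153.504

153.504


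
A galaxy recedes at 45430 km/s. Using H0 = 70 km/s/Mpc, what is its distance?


d = v / H0 = 45430 / 70 = 649.0

649.0 Mpc


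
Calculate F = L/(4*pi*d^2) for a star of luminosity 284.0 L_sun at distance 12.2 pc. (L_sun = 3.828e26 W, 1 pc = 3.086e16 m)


F = L / (4*pi*d^2) = 1.087e+29 / (4*pi*(3.765e+17)^2) = 6.103e-08

6.103e-08 W/m^2


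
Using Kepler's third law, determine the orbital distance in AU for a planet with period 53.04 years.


a = P^(2/3) = 53.04^(2/3) = 14.1168

14.1168 AU


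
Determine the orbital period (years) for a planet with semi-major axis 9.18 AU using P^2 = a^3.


P = a^(3/2) = 9.18^1.5 = 27.814

27.814 years


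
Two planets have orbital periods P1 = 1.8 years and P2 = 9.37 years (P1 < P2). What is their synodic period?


1/P_syn = |1/P1 - 1/P2| = |1/1.8 - 1/9.37| => P_syn = 2.228

2.228 years


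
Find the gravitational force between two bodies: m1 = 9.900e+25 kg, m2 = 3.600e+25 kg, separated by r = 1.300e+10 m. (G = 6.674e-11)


F = G*m1*m2/r^2 = 6.674e-11 * 9.900e+25 * 3.600e+25 / (1.300e+10)^2 = 6.674e-11 * 3.564e+51 / 1.690e+20 = 1.407e+21

1.407e+21 N


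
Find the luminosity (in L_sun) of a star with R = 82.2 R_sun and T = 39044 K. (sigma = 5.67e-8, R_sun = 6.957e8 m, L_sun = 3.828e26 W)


R = 82.2 * 6.957e8 m = 5.718654e+10 m. L = 4*pi*R^2*sigma*T^4 = 4*pi*(5.718654e+10)^2 * 5.67e-8 * 39044^4 = 5.414991523e+33 W. L/L_sun = 5.414991523e+33 / 3.828e26 = 1.415e+07

1.415e+07 L_sun


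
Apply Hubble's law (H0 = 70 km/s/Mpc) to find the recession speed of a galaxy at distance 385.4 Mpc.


v = H0 * d = 70 * 385.4 = 26978.0

26978.0 km/s


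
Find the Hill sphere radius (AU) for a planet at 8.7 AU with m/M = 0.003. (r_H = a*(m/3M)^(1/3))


r_H = a * (m/3M)^(1/3) = 8.7 * (0.003/3)^(1/3) = 0.87

0.87 AU


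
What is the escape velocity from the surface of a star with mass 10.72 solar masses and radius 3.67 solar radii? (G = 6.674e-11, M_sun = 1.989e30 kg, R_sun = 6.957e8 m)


M = 10.72 * 1.989e30 kg = 2.132208e+31 kg; R = 3.67 * 6.957e8 m = 2.553219e+09 m. v_esc = sqrt(2GM/R) = sqrt(2 * 6.674e-11 * 2.132208e+31 / 2.553219e+09) = 1.056e+06

1.056e+06 m/s


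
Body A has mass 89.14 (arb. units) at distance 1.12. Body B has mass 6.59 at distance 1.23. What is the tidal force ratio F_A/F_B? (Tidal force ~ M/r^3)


Ratio = (M1/r1^3) / (M2/r2^3) = (89.14/1.12^3) / (6.59/1.23^3) = 17.9163

17.9163


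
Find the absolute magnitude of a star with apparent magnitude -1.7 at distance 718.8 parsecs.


M = m - 5*log10(d) + 5 = -1.7 - 5*log10(718.8) + 5 = -10.983

-10.983


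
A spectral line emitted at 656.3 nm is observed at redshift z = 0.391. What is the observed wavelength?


lam_obs = lam_emit * (1 + z) = 656.3 * (1 + 0.391) = 912.9133

912.9133 nm


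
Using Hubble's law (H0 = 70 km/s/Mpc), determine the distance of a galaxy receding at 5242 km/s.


d = v / H0 = 5242 / 70 = 74.8857

74.8857 Mpc


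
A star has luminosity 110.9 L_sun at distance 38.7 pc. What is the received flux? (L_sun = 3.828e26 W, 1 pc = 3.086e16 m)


F = L / (4*pi*d^2) = 4.245e+28 / (4*pi*(1.194e+18)^2) = 2.369e-09

2.369e-09 W/m^2


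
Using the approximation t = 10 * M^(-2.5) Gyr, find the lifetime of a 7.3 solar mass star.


t = 10 * M^(-2.5) = 10 * 7.3^(-2.5) = 0.0695

0.0695 Gyr


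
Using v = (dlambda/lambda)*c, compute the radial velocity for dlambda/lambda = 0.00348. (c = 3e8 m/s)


v = (dlambda/lambda) * c = 0.00348 * 3e8 = 1.044e+06

1.044e+06 m/s


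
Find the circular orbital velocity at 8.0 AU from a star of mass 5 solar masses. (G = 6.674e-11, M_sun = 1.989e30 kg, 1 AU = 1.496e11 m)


v = sqrt(GM/r) = sqrt(6.674e-11 * 9.945e+30 / 1.197e+12) = 23549.6634

23549.6634 m/s


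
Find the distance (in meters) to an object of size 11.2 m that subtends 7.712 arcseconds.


D = size / theta_rad, theta_rad = 7.712 * pi/(180*3600) = 3.739e-05, D = 299554.6979

299554.6979 m


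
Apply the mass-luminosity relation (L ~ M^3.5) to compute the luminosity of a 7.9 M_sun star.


L/L_sun = (M/M_sun)^3.5 = 7.9^3.5 = 1385.7817

1385.7817 L_sun


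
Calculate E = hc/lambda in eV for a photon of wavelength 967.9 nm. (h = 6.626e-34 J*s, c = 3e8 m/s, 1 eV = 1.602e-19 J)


E = hc/lambda = 6.626e-34 * 3e8 / 9.679e-07 = 2.054e-19 J = 1.282 eV

1.282 eV


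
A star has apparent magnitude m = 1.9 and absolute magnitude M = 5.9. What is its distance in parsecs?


d = 10^((m - M + 5)/5) = 10^((1.9 - 5.9 + 5)/5) = 1.5849

1.5849 pc


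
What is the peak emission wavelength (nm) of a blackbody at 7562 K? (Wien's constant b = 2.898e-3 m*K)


lam_max = b / T = 2.898e-3 / 7562 = 3.832e-07 m = 383.2319 nm

383.2319 nm


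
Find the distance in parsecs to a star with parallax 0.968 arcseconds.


d = 1/p = 1/0.968 = 1.0331

1.0331 pc


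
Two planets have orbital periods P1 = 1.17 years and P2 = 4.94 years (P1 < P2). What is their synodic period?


1/P_syn = |1/P1 - 1/P2| = |1/1.17 - 1/4.94| => P_syn = 1.5331

1.5331 years


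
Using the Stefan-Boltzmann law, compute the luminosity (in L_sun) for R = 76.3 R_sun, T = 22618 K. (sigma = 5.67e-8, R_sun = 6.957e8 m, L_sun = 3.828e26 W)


R = 76.3 * 6.957e8 m = 5.308191e+10 m. L = 4*pi*R^2*sigma*T^4 = 4*pi*(5.308191e+10)^2 * 5.67e-8 * 22618^4 = 5.25415408e+32 W. L/L_sun = 5.25415408e+32 / 3.828e26 = 1.373e+06

1.373e+06 L_sun


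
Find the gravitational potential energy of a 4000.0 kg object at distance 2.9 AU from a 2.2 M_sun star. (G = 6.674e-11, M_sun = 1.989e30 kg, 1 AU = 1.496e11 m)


M = 2.2 * 1.989e30 kg = 4.3758e+30 kg; r = 2.9 AU * 1.496e11 m/AU = 4.3384e+11 m. U = -GM*m/r = -(6.674e-11 * 4.3758e+30 * 4000.0) / 4.3384e+11 = -2.693e+12

-2.693e+12 J


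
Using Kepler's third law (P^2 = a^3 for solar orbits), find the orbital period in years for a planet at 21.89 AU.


P = a^(3/2) = 21.89^1.5 = 102.4162

102.4162 years


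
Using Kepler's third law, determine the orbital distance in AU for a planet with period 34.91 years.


a = P^(2/3) = 34.91^(2/3) = 10.6815

10.6815 AU


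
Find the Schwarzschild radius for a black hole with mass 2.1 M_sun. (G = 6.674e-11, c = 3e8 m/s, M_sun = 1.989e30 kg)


M = 2.1 * 1.989e30 kg = 4.1769e+30 kg. rs = 2GM/c^2 = 2 * 6.674e-11 * 4.1769e+30 / (3e8)^2 = 6194.8068

6194.8068 m


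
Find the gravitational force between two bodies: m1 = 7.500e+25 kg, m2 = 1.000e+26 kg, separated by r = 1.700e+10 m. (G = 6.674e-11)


F = G*m1*m2/r^2 = 6.674e-11 * 7.500e+25 * 1.000e+26 / (1.700e+10)^2 = 6.674e-11 * 7.500e+51 / 2.890e+20 = 1.732e+21

1.732e+21 N


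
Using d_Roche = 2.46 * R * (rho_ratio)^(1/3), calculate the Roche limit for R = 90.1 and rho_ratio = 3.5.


d_Roche = 2.46 * 90.1 * 3.5^(1/3) = 336.5239

336.5239


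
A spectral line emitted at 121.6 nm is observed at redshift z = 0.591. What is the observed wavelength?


lam_obs = lam_emit * (1 + z) = 121.6 * (1 + 0.591) = 193.4656

193.4656 nm


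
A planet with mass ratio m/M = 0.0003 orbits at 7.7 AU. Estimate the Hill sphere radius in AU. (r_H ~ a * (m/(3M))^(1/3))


r_H = a * (m/3M)^(1/3) = 7.7 * (0.0003/3)^(1/3) = 0.3574

0.3574 AU


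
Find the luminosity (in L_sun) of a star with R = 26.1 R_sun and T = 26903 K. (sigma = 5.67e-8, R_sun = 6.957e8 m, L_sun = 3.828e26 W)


R = 26.1 * 6.957e8 m = 1.815777e+10 m. L = 4*pi*R^2*sigma*T^4 = 4*pi*(1.815777e+10)^2 * 5.67e-8 * 26903^4 = 1.230610994e+32 W. L/L_sun = 1.230610994e+32 / 3.828e26 = 321476.2264

321476.2264 L_sun


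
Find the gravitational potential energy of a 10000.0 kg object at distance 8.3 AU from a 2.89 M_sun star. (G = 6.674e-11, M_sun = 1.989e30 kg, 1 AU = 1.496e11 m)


M = 2.89 * 1.989e30 kg = 5.74821e+30 kg; r = 8.3 AU * 1.496e11 m/AU = 1.24168e+12 m. U = -GM*m/r = -(6.674e-11 * 5.74821e+30 * 10000.0) / 1.24168e+12 = -3.090e+12

-3.090e+12 J


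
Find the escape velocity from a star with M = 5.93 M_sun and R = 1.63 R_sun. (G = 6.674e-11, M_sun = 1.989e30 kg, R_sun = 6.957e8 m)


M = 5.93 * 1.989e30 kg = 1.179477e+31 kg; R = 1.63 * 6.957e8 m = 1.133991e+09 m. v_esc = sqrt(2GM/R) = sqrt(2 * 6.674e-11 * 1.179477e+31 / 1.133991e+09) = 1.178e+06

1.178e+06 m/s


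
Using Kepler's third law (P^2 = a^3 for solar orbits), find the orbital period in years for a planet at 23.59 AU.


P = a^(3/2) = 23.59^1.5 = 114.5755

114.5755 years


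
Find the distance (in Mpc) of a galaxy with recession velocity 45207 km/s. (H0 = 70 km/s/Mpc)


d = v / H0 = 45207 / 70 = 645.8143

645.8143 Mpc


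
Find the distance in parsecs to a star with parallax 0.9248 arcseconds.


d = 1/p = 1/0.9248 = 1.0813

1.0813 pc


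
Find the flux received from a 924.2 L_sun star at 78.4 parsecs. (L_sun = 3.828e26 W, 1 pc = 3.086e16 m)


F = L / (4*pi*d^2) = 3.538e+29 / (4*pi*(2.419e+18)^2) = 4.810e-09

4.810e-09 W/m^2


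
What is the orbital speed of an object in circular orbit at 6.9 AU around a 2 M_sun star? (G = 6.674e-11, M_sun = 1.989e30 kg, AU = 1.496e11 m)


v = sqrt(GM/r) = sqrt(6.674e-11 * 3.978e+30 / 1.032e+12) = 16037.4438

16037.4438 m/s


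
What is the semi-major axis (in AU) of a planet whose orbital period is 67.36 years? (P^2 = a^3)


a = P^(2/3) = 67.36^(2/3) = 16.5552

16.5552 AU


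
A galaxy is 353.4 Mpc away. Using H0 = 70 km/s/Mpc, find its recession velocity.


v = H0 * d = 70 * 353.4 = 24738.0

24738.0 km/s


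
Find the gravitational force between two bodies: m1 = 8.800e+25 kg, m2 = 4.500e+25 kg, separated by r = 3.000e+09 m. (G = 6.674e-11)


F = G*m1*m2/r^2 = 6.674e-11 * 8.800e+25 * 4.500e+25 / (3.000e+09)^2 = 6.674e-11 * 3.960e+51 / 9.000e+18 = 2.937e+22

2.937e+22 N


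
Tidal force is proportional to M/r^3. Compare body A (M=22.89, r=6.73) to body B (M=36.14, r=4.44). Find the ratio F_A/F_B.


Ratio = (M1/r1^3) / (M2/r2^3) = (22.89/6.73^3) / (36.14/4.44^3) = 0.1819

0.1819


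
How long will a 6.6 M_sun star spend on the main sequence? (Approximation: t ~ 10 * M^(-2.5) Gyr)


t = 10 * M^(-2.5) = 10 * 6.6^(-2.5) = 0.0894

0.0894 Gyr


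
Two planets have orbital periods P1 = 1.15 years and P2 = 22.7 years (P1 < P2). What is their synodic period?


1/P_syn = |1/P1 - 1/P2| = |1/1.15 - 1/22.7| => P_syn = 1.2114

1.2114 years


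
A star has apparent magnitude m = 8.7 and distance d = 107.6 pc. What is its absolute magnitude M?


M = m - 5*log10(d) + 5 = 8.7 - 5*log10(107.6) + 5 = 3.5409

3.5409


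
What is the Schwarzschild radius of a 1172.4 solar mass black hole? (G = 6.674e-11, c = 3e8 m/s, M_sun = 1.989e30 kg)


M = 1172.4 * 1.989e30 kg = 2.3319036e+33 kg. rs = 2GM/c^2 = 2 * 6.674e-11 * 2.3319036e+33 / (3e8)^2 = 3.458e+06

3.458e+06 m


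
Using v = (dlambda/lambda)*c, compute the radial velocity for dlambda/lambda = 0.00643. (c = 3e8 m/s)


v = (dlambda/lambda) * c = 0.00643 * 3e8 = 1.929e+06

1.929e+06 m/s


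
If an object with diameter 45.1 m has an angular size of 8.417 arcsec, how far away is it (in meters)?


D = size / theta_rad, theta_rad = 8.417 * pi/(180*3600) = 4.081e-05, D = 1.105e+06

1.105e+06 m


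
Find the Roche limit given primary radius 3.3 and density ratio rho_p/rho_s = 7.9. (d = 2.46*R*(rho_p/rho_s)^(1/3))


d_Roche = 2.46 * 3.3 * 7.9^(1/3) = 16.1681

16.1681


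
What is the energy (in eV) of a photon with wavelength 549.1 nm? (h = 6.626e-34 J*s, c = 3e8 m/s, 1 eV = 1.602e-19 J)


E = hc/lambda = 6.626e-34 * 3e8 / 5.491e-07 = 3.620e-19 J = 2.2597 eV

2.2597 eV


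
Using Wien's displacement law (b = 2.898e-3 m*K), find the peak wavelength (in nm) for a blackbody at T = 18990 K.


lam_max = b / T = 2.898e-3 / 18990 = 1.526e-07 m = 152.6066 nm

152.6066 nm


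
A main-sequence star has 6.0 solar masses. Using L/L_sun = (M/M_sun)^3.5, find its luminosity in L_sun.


L/L_sun = (M/M_sun)^3.5 = 6.0^3.5 = 529.0898

529.0898 L_sun


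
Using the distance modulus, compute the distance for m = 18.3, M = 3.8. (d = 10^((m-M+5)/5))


d = 10^((m - M + 5)/5) = 10^((18.3 - 3.8 + 5)/5) = 7943.2823

7943.2823 pc


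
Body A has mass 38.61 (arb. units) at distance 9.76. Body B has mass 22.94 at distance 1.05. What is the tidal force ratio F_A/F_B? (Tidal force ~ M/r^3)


Ratio = (M1/r1^3) / (M2/r2^3) = (38.61/9.76^3) / (22.94/1.05^3) = 0.0021

0.0021


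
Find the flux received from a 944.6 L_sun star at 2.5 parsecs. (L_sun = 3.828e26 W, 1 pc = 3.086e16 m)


F = L / (4*pi*d^2) = 3.616e+29 / (4*pi*(7.715e+16)^2) = 4.834e-06

4.834e-06 W/m^2


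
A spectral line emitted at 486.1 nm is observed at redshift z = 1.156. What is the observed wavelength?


lam_obs = lam_emit * (1 + z) = 486.1 * (1 + 1.156) = 1048.0316

1048.0316 nm


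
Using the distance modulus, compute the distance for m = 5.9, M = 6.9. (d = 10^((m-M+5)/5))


d = 10^((m - M + 5)/5) = 10^((5.9 - 6.9 + 5)/5) = 6.3096

6.3096 pc


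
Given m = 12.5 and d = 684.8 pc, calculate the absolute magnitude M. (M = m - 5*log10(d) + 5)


M = m - 5*log10(d) + 5 = 12.5 - 5*log10(684.8) + 5 = 3.3222

3.3222


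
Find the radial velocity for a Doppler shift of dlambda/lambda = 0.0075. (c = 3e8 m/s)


v = (dlambda/lambda) * c = 0.0075 * 3e8 = 2.250e+06

2.250e+06 m/s


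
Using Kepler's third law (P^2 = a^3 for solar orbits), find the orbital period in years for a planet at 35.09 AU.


P = a^(3/2) = 35.09^1.5 = 207.862

207.862 years


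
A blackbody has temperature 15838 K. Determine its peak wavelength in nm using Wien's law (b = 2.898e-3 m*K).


lam_max = b / T = 2.898e-3 / 15838 = 1.830e-07 m = 182.9776 nm

182.9776 nm


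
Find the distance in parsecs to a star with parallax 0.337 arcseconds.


d = 1/p = 1/0.337 = 2.9674

2.9674 pc


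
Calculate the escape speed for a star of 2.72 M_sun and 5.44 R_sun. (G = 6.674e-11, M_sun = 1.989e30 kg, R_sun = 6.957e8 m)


M = 2.72 * 1.989e30 kg = 5.41008e+30 kg; R = 5.44 * 6.957e8 m = 3.784608e+09 m. v_esc = sqrt(2GM/R) = sqrt(2 * 6.674e-11 * 5.41008e+30 / 3.784608e+09) = 436816.959

436816.959 m/s


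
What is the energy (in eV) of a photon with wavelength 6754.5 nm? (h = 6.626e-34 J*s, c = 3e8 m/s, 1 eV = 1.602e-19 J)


E = hc/lambda = 6.626e-34 * 3e8 / 6.755e-06 = 2.943e-20 J = 0.1837 eV

0.1837 eV


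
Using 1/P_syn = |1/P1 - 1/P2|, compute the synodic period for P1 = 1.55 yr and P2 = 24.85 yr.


1/P_syn = |1/P1 - 1/P2| = |1/1.55 - 1/24.85| => P_syn = 1.6531

1.6531 years


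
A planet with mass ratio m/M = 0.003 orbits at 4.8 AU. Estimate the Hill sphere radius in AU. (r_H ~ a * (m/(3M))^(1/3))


r_H = a * (m/3M)^(1/3) = 4.8 * (0.003/3)^(1/3) = 0.48

0.48 AU


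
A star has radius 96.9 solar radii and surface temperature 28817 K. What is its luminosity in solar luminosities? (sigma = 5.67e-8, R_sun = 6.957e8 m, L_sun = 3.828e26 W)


R = 96.9 * 6.957e8 m = 6.741333e+10 m. L = 4*pi*R^2*sigma*T^4 = 4*pi*(6.741333e+10)^2 * 5.67e-8 * 28817^4 = 2.232952834e+33 W. L/L_sun = 2.232952834e+33 / 3.828e26 = 5.833e+06

5.833e+06 L_sun


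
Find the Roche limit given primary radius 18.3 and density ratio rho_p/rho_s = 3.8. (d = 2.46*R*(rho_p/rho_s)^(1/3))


d_Roche = 2.46 * 18.3 * 3.8^(1/3) = 70.2502

70.2502


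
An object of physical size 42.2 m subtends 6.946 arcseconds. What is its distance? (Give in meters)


D = size / theta_rad, theta_rad = 6.946 * pi/(180*3600) = 3.368e-05, D = 1.253e+06

1.253e+06 m


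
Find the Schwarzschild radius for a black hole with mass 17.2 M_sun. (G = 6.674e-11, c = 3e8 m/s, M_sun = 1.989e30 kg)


M = 17.2 * 1.989e30 kg = 3.42108e+31 kg. rs = 2GM/c^2 = 2 * 6.674e-11 * 3.42108e+31 / (3e8)^2 = 50738.4176

50738.4176 m


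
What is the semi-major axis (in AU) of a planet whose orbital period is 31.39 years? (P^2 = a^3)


a = P^(2/3) = 31.39^(2/3) = 9.9509

9.9509 AU


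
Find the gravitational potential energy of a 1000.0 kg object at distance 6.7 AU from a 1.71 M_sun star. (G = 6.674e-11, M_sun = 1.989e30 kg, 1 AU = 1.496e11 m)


M = 1.71 * 1.989e30 kg = 3.40119e+30 kg; r = 6.7 AU * 1.496e11 m/AU = 1.00232e+12 m. U = -GM*m/r = -(6.674e-11 * 3.40119e+30 * 1000.0) / 1.00232e+12 = -2.265e+11

-2.265e+11 J


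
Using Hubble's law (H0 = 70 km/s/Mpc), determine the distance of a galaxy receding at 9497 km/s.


d = v / H0 = 9497 / 70 = 135.6714

135.6714 Mpc


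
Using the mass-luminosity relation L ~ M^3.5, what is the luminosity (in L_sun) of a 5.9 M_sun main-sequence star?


L/L_sun = (M/M_sun)^3.5 = 5.9^3.5 = 498.8639

498.8639 L_sun


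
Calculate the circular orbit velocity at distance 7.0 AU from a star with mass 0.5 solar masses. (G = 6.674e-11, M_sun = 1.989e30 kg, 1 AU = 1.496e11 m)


v = sqrt(GM/r) = sqrt(6.674e-11 * 9.945e+29 / 1.047e+12) = 7961.2393

7961.2393 m/s


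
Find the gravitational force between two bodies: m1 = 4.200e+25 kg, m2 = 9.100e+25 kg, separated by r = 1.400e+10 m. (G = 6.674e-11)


F = G*m1*m2/r^2 = 6.674e-11 * 4.200e+25 * 9.100e+25 / (1.400e+10)^2 = 6.674e-11 * 3.822e+51 / 1.960e+20 = 1.301e+21

1.301e+21 N


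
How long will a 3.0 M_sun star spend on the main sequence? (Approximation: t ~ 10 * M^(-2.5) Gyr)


t = 10 * M^(-2.5) = 10 * 3.0^(-2.5) = 0.6415

0.6415 Gyr


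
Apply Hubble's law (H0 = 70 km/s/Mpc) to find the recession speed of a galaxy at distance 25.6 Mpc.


v = H0 * d = 70 * 25.6 = 1792.0

1792.0 km/s


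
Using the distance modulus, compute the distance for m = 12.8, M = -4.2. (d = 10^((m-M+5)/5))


d = 10^((m - M + 5)/5) = 10^((12.8 - -4.2 + 5)/5) = 25118.8643

25118.8643 pc


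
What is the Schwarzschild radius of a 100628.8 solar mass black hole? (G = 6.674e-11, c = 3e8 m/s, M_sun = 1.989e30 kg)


M = 100628.8 * 1.989e30 kg = 2.001506832e+35 kg. rs = 2GM/c^2 = 2 * 6.674e-11 * 2.001506832e+35 / (3e8)^2 = 2.968e+08

2.968e+08 m


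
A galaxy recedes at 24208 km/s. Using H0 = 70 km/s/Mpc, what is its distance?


d = v / H0 = 24208 / 70 = 345.8286

345.8286 Mpc


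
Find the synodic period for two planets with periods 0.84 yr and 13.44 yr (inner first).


1/P_syn = |1/P1 - 1/P2| = |1/0.84 - 1/13.44| => P_syn = 0.896

0.896 years


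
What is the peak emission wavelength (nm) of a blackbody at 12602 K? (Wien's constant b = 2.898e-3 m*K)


lam_max = b / T = 2.898e-3 / 12602 = 2.300e-07 m = 229.9635 nm

229.9635 nm


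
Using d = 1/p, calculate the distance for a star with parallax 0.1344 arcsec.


d = 1/p = 1/0.1344 = 7.4405

7.4405 pc


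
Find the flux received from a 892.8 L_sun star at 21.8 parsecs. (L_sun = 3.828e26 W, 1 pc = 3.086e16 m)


F = L / (4*pi*d^2) = 3.418e+29 / (4*pi*(6.727e+17)^2) = 6.009e-08

6.009e-08 W/m^2
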